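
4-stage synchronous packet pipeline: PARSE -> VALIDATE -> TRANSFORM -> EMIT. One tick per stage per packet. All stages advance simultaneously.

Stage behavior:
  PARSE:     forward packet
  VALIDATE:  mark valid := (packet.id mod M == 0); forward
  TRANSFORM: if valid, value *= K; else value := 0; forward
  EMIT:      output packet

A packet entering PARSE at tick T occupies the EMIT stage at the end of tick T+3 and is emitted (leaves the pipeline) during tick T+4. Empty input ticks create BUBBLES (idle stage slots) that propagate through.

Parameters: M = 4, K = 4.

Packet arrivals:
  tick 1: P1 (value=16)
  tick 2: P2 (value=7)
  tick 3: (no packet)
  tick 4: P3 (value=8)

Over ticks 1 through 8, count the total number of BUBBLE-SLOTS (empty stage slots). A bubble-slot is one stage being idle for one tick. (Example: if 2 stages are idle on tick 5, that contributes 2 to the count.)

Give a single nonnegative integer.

Answer: 20

Derivation:
Tick 1: [PARSE:P1(v=16,ok=F), VALIDATE:-, TRANSFORM:-, EMIT:-] out:-; bubbles=3
Tick 2: [PARSE:P2(v=7,ok=F), VALIDATE:P1(v=16,ok=F), TRANSFORM:-, EMIT:-] out:-; bubbles=2
Tick 3: [PARSE:-, VALIDATE:P2(v=7,ok=F), TRANSFORM:P1(v=0,ok=F), EMIT:-] out:-; bubbles=2
Tick 4: [PARSE:P3(v=8,ok=F), VALIDATE:-, TRANSFORM:P2(v=0,ok=F), EMIT:P1(v=0,ok=F)] out:-; bubbles=1
Tick 5: [PARSE:-, VALIDATE:P3(v=8,ok=F), TRANSFORM:-, EMIT:P2(v=0,ok=F)] out:P1(v=0); bubbles=2
Tick 6: [PARSE:-, VALIDATE:-, TRANSFORM:P3(v=0,ok=F), EMIT:-] out:P2(v=0); bubbles=3
Tick 7: [PARSE:-, VALIDATE:-, TRANSFORM:-, EMIT:P3(v=0,ok=F)] out:-; bubbles=3
Tick 8: [PARSE:-, VALIDATE:-, TRANSFORM:-, EMIT:-] out:P3(v=0); bubbles=4
Total bubble-slots: 20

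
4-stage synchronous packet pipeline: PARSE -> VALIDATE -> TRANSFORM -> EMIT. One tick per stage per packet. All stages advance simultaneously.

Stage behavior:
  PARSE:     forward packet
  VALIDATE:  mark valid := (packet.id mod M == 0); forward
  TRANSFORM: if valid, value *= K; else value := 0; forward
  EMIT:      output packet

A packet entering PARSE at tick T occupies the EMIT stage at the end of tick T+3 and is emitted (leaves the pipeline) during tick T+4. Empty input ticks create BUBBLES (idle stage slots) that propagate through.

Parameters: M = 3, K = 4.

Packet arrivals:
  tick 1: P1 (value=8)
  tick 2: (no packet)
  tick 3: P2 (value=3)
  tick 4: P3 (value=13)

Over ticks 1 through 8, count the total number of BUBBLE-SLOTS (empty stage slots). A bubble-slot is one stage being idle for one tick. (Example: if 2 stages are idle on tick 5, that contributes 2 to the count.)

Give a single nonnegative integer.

Tick 1: [PARSE:P1(v=8,ok=F), VALIDATE:-, TRANSFORM:-, EMIT:-] out:-; bubbles=3
Tick 2: [PARSE:-, VALIDATE:P1(v=8,ok=F), TRANSFORM:-, EMIT:-] out:-; bubbles=3
Tick 3: [PARSE:P2(v=3,ok=F), VALIDATE:-, TRANSFORM:P1(v=0,ok=F), EMIT:-] out:-; bubbles=2
Tick 4: [PARSE:P3(v=13,ok=F), VALIDATE:P2(v=3,ok=F), TRANSFORM:-, EMIT:P1(v=0,ok=F)] out:-; bubbles=1
Tick 5: [PARSE:-, VALIDATE:P3(v=13,ok=T), TRANSFORM:P2(v=0,ok=F), EMIT:-] out:P1(v=0); bubbles=2
Tick 6: [PARSE:-, VALIDATE:-, TRANSFORM:P3(v=52,ok=T), EMIT:P2(v=0,ok=F)] out:-; bubbles=2
Tick 7: [PARSE:-, VALIDATE:-, TRANSFORM:-, EMIT:P3(v=52,ok=T)] out:P2(v=0); bubbles=3
Tick 8: [PARSE:-, VALIDATE:-, TRANSFORM:-, EMIT:-] out:P3(v=52); bubbles=4
Total bubble-slots: 20

Answer: 20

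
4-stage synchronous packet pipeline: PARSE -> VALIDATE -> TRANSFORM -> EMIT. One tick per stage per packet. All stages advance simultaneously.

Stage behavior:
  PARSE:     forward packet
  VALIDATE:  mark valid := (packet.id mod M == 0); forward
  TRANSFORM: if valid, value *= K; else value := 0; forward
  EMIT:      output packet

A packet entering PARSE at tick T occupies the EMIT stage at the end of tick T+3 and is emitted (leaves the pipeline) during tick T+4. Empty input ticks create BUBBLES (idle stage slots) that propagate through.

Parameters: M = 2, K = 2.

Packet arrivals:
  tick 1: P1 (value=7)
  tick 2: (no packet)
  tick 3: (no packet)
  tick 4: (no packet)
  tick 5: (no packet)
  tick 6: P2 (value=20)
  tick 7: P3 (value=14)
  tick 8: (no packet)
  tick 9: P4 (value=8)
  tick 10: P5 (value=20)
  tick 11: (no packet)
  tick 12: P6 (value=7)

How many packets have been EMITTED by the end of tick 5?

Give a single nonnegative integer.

Answer: 1

Derivation:
Tick 1: [PARSE:P1(v=7,ok=F), VALIDATE:-, TRANSFORM:-, EMIT:-] out:-; in:P1
Tick 2: [PARSE:-, VALIDATE:P1(v=7,ok=F), TRANSFORM:-, EMIT:-] out:-; in:-
Tick 3: [PARSE:-, VALIDATE:-, TRANSFORM:P1(v=0,ok=F), EMIT:-] out:-; in:-
Tick 4: [PARSE:-, VALIDATE:-, TRANSFORM:-, EMIT:P1(v=0,ok=F)] out:-; in:-
Tick 5: [PARSE:-, VALIDATE:-, TRANSFORM:-, EMIT:-] out:P1(v=0); in:-
Emitted by tick 5: ['P1']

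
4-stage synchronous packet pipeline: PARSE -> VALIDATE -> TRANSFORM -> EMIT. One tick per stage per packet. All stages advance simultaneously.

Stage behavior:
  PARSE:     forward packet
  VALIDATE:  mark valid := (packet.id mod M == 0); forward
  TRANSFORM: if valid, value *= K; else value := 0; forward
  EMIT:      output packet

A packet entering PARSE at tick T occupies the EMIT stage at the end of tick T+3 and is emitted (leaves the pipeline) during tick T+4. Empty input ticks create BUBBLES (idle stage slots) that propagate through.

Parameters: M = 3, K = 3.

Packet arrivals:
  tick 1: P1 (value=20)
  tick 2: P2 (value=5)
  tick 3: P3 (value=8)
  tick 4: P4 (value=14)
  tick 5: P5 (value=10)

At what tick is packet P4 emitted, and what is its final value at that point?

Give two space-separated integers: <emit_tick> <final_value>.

Tick 1: [PARSE:P1(v=20,ok=F), VALIDATE:-, TRANSFORM:-, EMIT:-] out:-; in:P1
Tick 2: [PARSE:P2(v=5,ok=F), VALIDATE:P1(v=20,ok=F), TRANSFORM:-, EMIT:-] out:-; in:P2
Tick 3: [PARSE:P3(v=8,ok=F), VALIDATE:P2(v=5,ok=F), TRANSFORM:P1(v=0,ok=F), EMIT:-] out:-; in:P3
Tick 4: [PARSE:P4(v=14,ok=F), VALIDATE:P3(v=8,ok=T), TRANSFORM:P2(v=0,ok=F), EMIT:P1(v=0,ok=F)] out:-; in:P4
Tick 5: [PARSE:P5(v=10,ok=F), VALIDATE:P4(v=14,ok=F), TRANSFORM:P3(v=24,ok=T), EMIT:P2(v=0,ok=F)] out:P1(v=0); in:P5
Tick 6: [PARSE:-, VALIDATE:P5(v=10,ok=F), TRANSFORM:P4(v=0,ok=F), EMIT:P3(v=24,ok=T)] out:P2(v=0); in:-
Tick 7: [PARSE:-, VALIDATE:-, TRANSFORM:P5(v=0,ok=F), EMIT:P4(v=0,ok=F)] out:P3(v=24); in:-
Tick 8: [PARSE:-, VALIDATE:-, TRANSFORM:-, EMIT:P5(v=0,ok=F)] out:P4(v=0); in:-
Tick 9: [PARSE:-, VALIDATE:-, TRANSFORM:-, EMIT:-] out:P5(v=0); in:-
P4: arrives tick 4, valid=False (id=4, id%3=1), emit tick 8, final value 0

Answer: 8 0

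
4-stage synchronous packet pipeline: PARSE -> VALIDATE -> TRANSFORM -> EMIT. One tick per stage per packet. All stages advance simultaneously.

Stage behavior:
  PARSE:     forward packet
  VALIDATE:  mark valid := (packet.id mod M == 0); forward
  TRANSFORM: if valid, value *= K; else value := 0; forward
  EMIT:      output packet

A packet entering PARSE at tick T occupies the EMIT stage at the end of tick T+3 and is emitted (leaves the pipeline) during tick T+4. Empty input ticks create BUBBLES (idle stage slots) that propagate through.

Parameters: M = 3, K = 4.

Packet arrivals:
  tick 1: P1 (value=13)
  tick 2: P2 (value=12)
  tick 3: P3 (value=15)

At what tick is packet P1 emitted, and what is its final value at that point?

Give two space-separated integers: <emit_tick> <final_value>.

Answer: 5 0

Derivation:
Tick 1: [PARSE:P1(v=13,ok=F), VALIDATE:-, TRANSFORM:-, EMIT:-] out:-; in:P1
Tick 2: [PARSE:P2(v=12,ok=F), VALIDATE:P1(v=13,ok=F), TRANSFORM:-, EMIT:-] out:-; in:P2
Tick 3: [PARSE:P3(v=15,ok=F), VALIDATE:P2(v=12,ok=F), TRANSFORM:P1(v=0,ok=F), EMIT:-] out:-; in:P3
Tick 4: [PARSE:-, VALIDATE:P3(v=15,ok=T), TRANSFORM:P2(v=0,ok=F), EMIT:P1(v=0,ok=F)] out:-; in:-
Tick 5: [PARSE:-, VALIDATE:-, TRANSFORM:P3(v=60,ok=T), EMIT:P2(v=0,ok=F)] out:P1(v=0); in:-
Tick 6: [PARSE:-, VALIDATE:-, TRANSFORM:-, EMIT:P3(v=60,ok=T)] out:P2(v=0); in:-
Tick 7: [PARSE:-, VALIDATE:-, TRANSFORM:-, EMIT:-] out:P3(v=60); in:-
P1: arrives tick 1, valid=False (id=1, id%3=1), emit tick 5, final value 0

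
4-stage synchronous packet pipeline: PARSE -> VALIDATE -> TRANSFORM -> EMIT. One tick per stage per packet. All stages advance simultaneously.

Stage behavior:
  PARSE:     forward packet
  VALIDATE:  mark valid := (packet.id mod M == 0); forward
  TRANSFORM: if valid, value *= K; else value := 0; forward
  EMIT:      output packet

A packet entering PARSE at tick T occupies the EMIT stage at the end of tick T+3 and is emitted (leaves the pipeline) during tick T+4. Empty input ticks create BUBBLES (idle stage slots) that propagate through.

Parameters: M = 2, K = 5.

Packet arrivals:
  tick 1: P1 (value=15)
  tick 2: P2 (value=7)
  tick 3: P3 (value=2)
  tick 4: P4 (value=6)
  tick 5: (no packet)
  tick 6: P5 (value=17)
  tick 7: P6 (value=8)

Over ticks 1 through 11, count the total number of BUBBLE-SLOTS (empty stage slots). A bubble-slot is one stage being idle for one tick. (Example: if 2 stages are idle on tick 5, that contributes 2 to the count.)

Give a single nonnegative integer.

Tick 1: [PARSE:P1(v=15,ok=F), VALIDATE:-, TRANSFORM:-, EMIT:-] out:-; bubbles=3
Tick 2: [PARSE:P2(v=7,ok=F), VALIDATE:P1(v=15,ok=F), TRANSFORM:-, EMIT:-] out:-; bubbles=2
Tick 3: [PARSE:P3(v=2,ok=F), VALIDATE:P2(v=7,ok=T), TRANSFORM:P1(v=0,ok=F), EMIT:-] out:-; bubbles=1
Tick 4: [PARSE:P4(v=6,ok=F), VALIDATE:P3(v=2,ok=F), TRANSFORM:P2(v=35,ok=T), EMIT:P1(v=0,ok=F)] out:-; bubbles=0
Tick 5: [PARSE:-, VALIDATE:P4(v=6,ok=T), TRANSFORM:P3(v=0,ok=F), EMIT:P2(v=35,ok=T)] out:P1(v=0); bubbles=1
Tick 6: [PARSE:P5(v=17,ok=F), VALIDATE:-, TRANSFORM:P4(v=30,ok=T), EMIT:P3(v=0,ok=F)] out:P2(v=35); bubbles=1
Tick 7: [PARSE:P6(v=8,ok=F), VALIDATE:P5(v=17,ok=F), TRANSFORM:-, EMIT:P4(v=30,ok=T)] out:P3(v=0); bubbles=1
Tick 8: [PARSE:-, VALIDATE:P6(v=8,ok=T), TRANSFORM:P5(v=0,ok=F), EMIT:-] out:P4(v=30); bubbles=2
Tick 9: [PARSE:-, VALIDATE:-, TRANSFORM:P6(v=40,ok=T), EMIT:P5(v=0,ok=F)] out:-; bubbles=2
Tick 10: [PARSE:-, VALIDATE:-, TRANSFORM:-, EMIT:P6(v=40,ok=T)] out:P5(v=0); bubbles=3
Tick 11: [PARSE:-, VALIDATE:-, TRANSFORM:-, EMIT:-] out:P6(v=40); bubbles=4
Total bubble-slots: 20

Answer: 20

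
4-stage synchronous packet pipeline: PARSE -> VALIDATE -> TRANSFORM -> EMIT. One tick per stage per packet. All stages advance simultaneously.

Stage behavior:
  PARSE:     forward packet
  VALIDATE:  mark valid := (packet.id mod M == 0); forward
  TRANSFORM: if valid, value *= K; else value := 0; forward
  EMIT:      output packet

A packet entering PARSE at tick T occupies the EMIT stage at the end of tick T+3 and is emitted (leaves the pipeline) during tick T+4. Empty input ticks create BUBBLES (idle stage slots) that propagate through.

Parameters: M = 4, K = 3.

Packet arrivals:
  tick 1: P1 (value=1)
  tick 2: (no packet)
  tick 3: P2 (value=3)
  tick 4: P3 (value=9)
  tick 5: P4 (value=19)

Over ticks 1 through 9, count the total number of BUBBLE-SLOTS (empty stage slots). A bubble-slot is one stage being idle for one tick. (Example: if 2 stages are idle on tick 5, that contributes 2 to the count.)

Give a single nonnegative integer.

Tick 1: [PARSE:P1(v=1,ok=F), VALIDATE:-, TRANSFORM:-, EMIT:-] out:-; bubbles=3
Tick 2: [PARSE:-, VALIDATE:P1(v=1,ok=F), TRANSFORM:-, EMIT:-] out:-; bubbles=3
Tick 3: [PARSE:P2(v=3,ok=F), VALIDATE:-, TRANSFORM:P1(v=0,ok=F), EMIT:-] out:-; bubbles=2
Tick 4: [PARSE:P3(v=9,ok=F), VALIDATE:P2(v=3,ok=F), TRANSFORM:-, EMIT:P1(v=0,ok=F)] out:-; bubbles=1
Tick 5: [PARSE:P4(v=19,ok=F), VALIDATE:P3(v=9,ok=F), TRANSFORM:P2(v=0,ok=F), EMIT:-] out:P1(v=0); bubbles=1
Tick 6: [PARSE:-, VALIDATE:P4(v=19,ok=T), TRANSFORM:P3(v=0,ok=F), EMIT:P2(v=0,ok=F)] out:-; bubbles=1
Tick 7: [PARSE:-, VALIDATE:-, TRANSFORM:P4(v=57,ok=T), EMIT:P3(v=0,ok=F)] out:P2(v=0); bubbles=2
Tick 8: [PARSE:-, VALIDATE:-, TRANSFORM:-, EMIT:P4(v=57,ok=T)] out:P3(v=0); bubbles=3
Tick 9: [PARSE:-, VALIDATE:-, TRANSFORM:-, EMIT:-] out:P4(v=57); bubbles=4
Total bubble-slots: 20

Answer: 20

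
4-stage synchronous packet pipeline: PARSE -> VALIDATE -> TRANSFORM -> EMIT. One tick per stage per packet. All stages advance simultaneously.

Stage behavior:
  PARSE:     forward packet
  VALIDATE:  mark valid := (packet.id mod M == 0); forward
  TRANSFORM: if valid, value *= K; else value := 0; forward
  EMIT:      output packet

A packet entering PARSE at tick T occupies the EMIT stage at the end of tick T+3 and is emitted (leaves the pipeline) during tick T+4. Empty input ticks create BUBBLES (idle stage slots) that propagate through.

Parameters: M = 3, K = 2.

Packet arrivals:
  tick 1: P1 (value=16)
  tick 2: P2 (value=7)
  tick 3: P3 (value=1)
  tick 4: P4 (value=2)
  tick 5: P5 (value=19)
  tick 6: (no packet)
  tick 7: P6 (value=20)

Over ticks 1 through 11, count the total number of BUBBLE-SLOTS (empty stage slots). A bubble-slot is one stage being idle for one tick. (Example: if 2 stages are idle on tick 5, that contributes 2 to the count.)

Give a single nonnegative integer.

Answer: 20

Derivation:
Tick 1: [PARSE:P1(v=16,ok=F), VALIDATE:-, TRANSFORM:-, EMIT:-] out:-; bubbles=3
Tick 2: [PARSE:P2(v=7,ok=F), VALIDATE:P1(v=16,ok=F), TRANSFORM:-, EMIT:-] out:-; bubbles=2
Tick 3: [PARSE:P3(v=1,ok=F), VALIDATE:P2(v=7,ok=F), TRANSFORM:P1(v=0,ok=F), EMIT:-] out:-; bubbles=1
Tick 4: [PARSE:P4(v=2,ok=F), VALIDATE:P3(v=1,ok=T), TRANSFORM:P2(v=0,ok=F), EMIT:P1(v=0,ok=F)] out:-; bubbles=0
Tick 5: [PARSE:P5(v=19,ok=F), VALIDATE:P4(v=2,ok=F), TRANSFORM:P3(v=2,ok=T), EMIT:P2(v=0,ok=F)] out:P1(v=0); bubbles=0
Tick 6: [PARSE:-, VALIDATE:P5(v=19,ok=F), TRANSFORM:P4(v=0,ok=F), EMIT:P3(v=2,ok=T)] out:P2(v=0); bubbles=1
Tick 7: [PARSE:P6(v=20,ok=F), VALIDATE:-, TRANSFORM:P5(v=0,ok=F), EMIT:P4(v=0,ok=F)] out:P3(v=2); bubbles=1
Tick 8: [PARSE:-, VALIDATE:P6(v=20,ok=T), TRANSFORM:-, EMIT:P5(v=0,ok=F)] out:P4(v=0); bubbles=2
Tick 9: [PARSE:-, VALIDATE:-, TRANSFORM:P6(v=40,ok=T), EMIT:-] out:P5(v=0); bubbles=3
Tick 10: [PARSE:-, VALIDATE:-, TRANSFORM:-, EMIT:P6(v=40,ok=T)] out:-; bubbles=3
Tick 11: [PARSE:-, VALIDATE:-, TRANSFORM:-, EMIT:-] out:P6(v=40); bubbles=4
Total bubble-slots: 20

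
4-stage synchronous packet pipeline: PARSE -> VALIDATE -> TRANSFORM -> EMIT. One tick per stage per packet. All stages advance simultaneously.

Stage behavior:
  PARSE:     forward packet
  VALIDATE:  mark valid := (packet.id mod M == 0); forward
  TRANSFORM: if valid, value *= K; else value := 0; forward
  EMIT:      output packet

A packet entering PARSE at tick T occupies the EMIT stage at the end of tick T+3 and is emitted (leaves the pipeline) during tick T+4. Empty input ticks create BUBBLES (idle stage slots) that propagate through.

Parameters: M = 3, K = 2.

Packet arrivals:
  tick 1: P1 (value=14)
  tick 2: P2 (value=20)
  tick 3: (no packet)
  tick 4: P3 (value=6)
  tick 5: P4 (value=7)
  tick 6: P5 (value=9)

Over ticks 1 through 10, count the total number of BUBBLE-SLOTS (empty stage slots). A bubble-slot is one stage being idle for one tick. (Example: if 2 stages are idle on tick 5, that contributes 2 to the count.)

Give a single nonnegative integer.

Answer: 20

Derivation:
Tick 1: [PARSE:P1(v=14,ok=F), VALIDATE:-, TRANSFORM:-, EMIT:-] out:-; bubbles=3
Tick 2: [PARSE:P2(v=20,ok=F), VALIDATE:P1(v=14,ok=F), TRANSFORM:-, EMIT:-] out:-; bubbles=2
Tick 3: [PARSE:-, VALIDATE:P2(v=20,ok=F), TRANSFORM:P1(v=0,ok=F), EMIT:-] out:-; bubbles=2
Tick 4: [PARSE:P3(v=6,ok=F), VALIDATE:-, TRANSFORM:P2(v=0,ok=F), EMIT:P1(v=0,ok=F)] out:-; bubbles=1
Tick 5: [PARSE:P4(v=7,ok=F), VALIDATE:P3(v=6,ok=T), TRANSFORM:-, EMIT:P2(v=0,ok=F)] out:P1(v=0); bubbles=1
Tick 6: [PARSE:P5(v=9,ok=F), VALIDATE:P4(v=7,ok=F), TRANSFORM:P3(v=12,ok=T), EMIT:-] out:P2(v=0); bubbles=1
Tick 7: [PARSE:-, VALIDATE:P5(v=9,ok=F), TRANSFORM:P4(v=0,ok=F), EMIT:P3(v=12,ok=T)] out:-; bubbles=1
Tick 8: [PARSE:-, VALIDATE:-, TRANSFORM:P5(v=0,ok=F), EMIT:P4(v=0,ok=F)] out:P3(v=12); bubbles=2
Tick 9: [PARSE:-, VALIDATE:-, TRANSFORM:-, EMIT:P5(v=0,ok=F)] out:P4(v=0); bubbles=3
Tick 10: [PARSE:-, VALIDATE:-, TRANSFORM:-, EMIT:-] out:P5(v=0); bubbles=4
Total bubble-slots: 20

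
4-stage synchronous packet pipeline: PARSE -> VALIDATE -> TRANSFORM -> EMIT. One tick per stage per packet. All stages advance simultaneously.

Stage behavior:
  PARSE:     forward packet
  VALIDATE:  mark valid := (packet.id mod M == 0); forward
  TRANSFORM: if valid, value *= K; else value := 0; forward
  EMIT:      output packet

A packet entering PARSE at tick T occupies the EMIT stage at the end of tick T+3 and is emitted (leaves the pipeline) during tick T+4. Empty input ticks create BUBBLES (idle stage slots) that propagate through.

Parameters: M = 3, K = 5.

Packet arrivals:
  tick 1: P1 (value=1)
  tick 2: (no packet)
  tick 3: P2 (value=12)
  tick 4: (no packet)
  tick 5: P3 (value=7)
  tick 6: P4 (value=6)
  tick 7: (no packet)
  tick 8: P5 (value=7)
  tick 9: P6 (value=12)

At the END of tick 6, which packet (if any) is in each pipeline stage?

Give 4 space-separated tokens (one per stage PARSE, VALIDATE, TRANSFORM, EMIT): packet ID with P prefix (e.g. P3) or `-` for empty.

Answer: P4 P3 - P2

Derivation:
Tick 1: [PARSE:P1(v=1,ok=F), VALIDATE:-, TRANSFORM:-, EMIT:-] out:-; in:P1
Tick 2: [PARSE:-, VALIDATE:P1(v=1,ok=F), TRANSFORM:-, EMIT:-] out:-; in:-
Tick 3: [PARSE:P2(v=12,ok=F), VALIDATE:-, TRANSFORM:P1(v=0,ok=F), EMIT:-] out:-; in:P2
Tick 4: [PARSE:-, VALIDATE:P2(v=12,ok=F), TRANSFORM:-, EMIT:P1(v=0,ok=F)] out:-; in:-
Tick 5: [PARSE:P3(v=7,ok=F), VALIDATE:-, TRANSFORM:P2(v=0,ok=F), EMIT:-] out:P1(v=0); in:P3
Tick 6: [PARSE:P4(v=6,ok=F), VALIDATE:P3(v=7,ok=T), TRANSFORM:-, EMIT:P2(v=0,ok=F)] out:-; in:P4
At end of tick 6: ['P4', 'P3', '-', 'P2']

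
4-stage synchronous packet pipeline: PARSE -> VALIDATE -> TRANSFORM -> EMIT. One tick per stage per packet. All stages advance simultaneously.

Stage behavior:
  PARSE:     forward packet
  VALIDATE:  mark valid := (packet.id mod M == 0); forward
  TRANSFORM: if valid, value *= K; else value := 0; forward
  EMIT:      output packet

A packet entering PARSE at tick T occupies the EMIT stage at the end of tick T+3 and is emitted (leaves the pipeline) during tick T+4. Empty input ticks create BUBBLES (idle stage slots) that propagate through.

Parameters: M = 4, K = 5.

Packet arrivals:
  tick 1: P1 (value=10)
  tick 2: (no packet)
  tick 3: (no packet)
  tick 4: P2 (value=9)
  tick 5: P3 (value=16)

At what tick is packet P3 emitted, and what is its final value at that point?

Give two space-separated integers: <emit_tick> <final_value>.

Answer: 9 0

Derivation:
Tick 1: [PARSE:P1(v=10,ok=F), VALIDATE:-, TRANSFORM:-, EMIT:-] out:-; in:P1
Tick 2: [PARSE:-, VALIDATE:P1(v=10,ok=F), TRANSFORM:-, EMIT:-] out:-; in:-
Tick 3: [PARSE:-, VALIDATE:-, TRANSFORM:P1(v=0,ok=F), EMIT:-] out:-; in:-
Tick 4: [PARSE:P2(v=9,ok=F), VALIDATE:-, TRANSFORM:-, EMIT:P1(v=0,ok=F)] out:-; in:P2
Tick 5: [PARSE:P3(v=16,ok=F), VALIDATE:P2(v=9,ok=F), TRANSFORM:-, EMIT:-] out:P1(v=0); in:P3
Tick 6: [PARSE:-, VALIDATE:P3(v=16,ok=F), TRANSFORM:P2(v=0,ok=F), EMIT:-] out:-; in:-
Tick 7: [PARSE:-, VALIDATE:-, TRANSFORM:P3(v=0,ok=F), EMIT:P2(v=0,ok=F)] out:-; in:-
Tick 8: [PARSE:-, VALIDATE:-, TRANSFORM:-, EMIT:P3(v=0,ok=F)] out:P2(v=0); in:-
Tick 9: [PARSE:-, VALIDATE:-, TRANSFORM:-, EMIT:-] out:P3(v=0); in:-
P3: arrives tick 5, valid=False (id=3, id%4=3), emit tick 9, final value 0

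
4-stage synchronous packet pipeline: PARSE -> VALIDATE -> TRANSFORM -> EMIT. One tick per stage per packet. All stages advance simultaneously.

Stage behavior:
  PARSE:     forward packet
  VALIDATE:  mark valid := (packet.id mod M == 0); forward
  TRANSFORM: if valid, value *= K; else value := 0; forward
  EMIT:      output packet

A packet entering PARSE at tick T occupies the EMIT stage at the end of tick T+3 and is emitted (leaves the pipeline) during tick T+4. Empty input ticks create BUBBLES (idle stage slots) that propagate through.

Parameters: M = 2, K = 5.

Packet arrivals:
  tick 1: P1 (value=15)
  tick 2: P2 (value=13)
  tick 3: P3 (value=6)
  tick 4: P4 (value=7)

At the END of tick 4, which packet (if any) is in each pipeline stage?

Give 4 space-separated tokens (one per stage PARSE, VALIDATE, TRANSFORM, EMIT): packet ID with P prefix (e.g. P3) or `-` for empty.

Tick 1: [PARSE:P1(v=15,ok=F), VALIDATE:-, TRANSFORM:-, EMIT:-] out:-; in:P1
Tick 2: [PARSE:P2(v=13,ok=F), VALIDATE:P1(v=15,ok=F), TRANSFORM:-, EMIT:-] out:-; in:P2
Tick 3: [PARSE:P3(v=6,ok=F), VALIDATE:P2(v=13,ok=T), TRANSFORM:P1(v=0,ok=F), EMIT:-] out:-; in:P3
Tick 4: [PARSE:P4(v=7,ok=F), VALIDATE:P3(v=6,ok=F), TRANSFORM:P2(v=65,ok=T), EMIT:P1(v=0,ok=F)] out:-; in:P4
At end of tick 4: ['P4', 'P3', 'P2', 'P1']

Answer: P4 P3 P2 P1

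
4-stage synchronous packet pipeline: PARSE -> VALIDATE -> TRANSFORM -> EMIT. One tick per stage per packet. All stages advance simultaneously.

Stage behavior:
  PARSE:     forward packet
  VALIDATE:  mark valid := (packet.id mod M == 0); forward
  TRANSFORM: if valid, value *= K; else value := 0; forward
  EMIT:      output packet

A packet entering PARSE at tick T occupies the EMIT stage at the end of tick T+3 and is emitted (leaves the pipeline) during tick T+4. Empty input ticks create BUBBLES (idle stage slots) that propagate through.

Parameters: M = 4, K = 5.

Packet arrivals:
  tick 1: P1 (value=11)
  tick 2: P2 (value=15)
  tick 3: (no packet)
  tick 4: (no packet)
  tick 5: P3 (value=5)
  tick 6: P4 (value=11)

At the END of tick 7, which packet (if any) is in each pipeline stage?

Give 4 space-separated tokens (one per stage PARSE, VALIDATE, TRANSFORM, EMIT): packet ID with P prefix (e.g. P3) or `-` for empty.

Answer: - P4 P3 -

Derivation:
Tick 1: [PARSE:P1(v=11,ok=F), VALIDATE:-, TRANSFORM:-, EMIT:-] out:-; in:P1
Tick 2: [PARSE:P2(v=15,ok=F), VALIDATE:P1(v=11,ok=F), TRANSFORM:-, EMIT:-] out:-; in:P2
Tick 3: [PARSE:-, VALIDATE:P2(v=15,ok=F), TRANSFORM:P1(v=0,ok=F), EMIT:-] out:-; in:-
Tick 4: [PARSE:-, VALIDATE:-, TRANSFORM:P2(v=0,ok=F), EMIT:P1(v=0,ok=F)] out:-; in:-
Tick 5: [PARSE:P3(v=5,ok=F), VALIDATE:-, TRANSFORM:-, EMIT:P2(v=0,ok=F)] out:P1(v=0); in:P3
Tick 6: [PARSE:P4(v=11,ok=F), VALIDATE:P3(v=5,ok=F), TRANSFORM:-, EMIT:-] out:P2(v=0); in:P4
Tick 7: [PARSE:-, VALIDATE:P4(v=11,ok=T), TRANSFORM:P3(v=0,ok=F), EMIT:-] out:-; in:-
At end of tick 7: ['-', 'P4', 'P3', '-']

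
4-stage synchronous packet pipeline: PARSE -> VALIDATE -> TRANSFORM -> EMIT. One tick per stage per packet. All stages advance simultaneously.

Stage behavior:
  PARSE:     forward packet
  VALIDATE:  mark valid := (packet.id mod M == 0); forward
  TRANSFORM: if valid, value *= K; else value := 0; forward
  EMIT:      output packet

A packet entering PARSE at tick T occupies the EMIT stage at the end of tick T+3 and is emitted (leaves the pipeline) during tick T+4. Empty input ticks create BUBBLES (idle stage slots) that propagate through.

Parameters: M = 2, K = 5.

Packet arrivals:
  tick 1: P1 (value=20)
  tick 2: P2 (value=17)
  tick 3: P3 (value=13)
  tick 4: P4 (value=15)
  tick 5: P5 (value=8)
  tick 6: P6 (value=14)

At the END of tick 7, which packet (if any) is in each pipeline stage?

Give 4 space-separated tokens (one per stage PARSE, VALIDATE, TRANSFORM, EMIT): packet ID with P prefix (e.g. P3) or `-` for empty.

Tick 1: [PARSE:P1(v=20,ok=F), VALIDATE:-, TRANSFORM:-, EMIT:-] out:-; in:P1
Tick 2: [PARSE:P2(v=17,ok=F), VALIDATE:P1(v=20,ok=F), TRANSFORM:-, EMIT:-] out:-; in:P2
Tick 3: [PARSE:P3(v=13,ok=F), VALIDATE:P2(v=17,ok=T), TRANSFORM:P1(v=0,ok=F), EMIT:-] out:-; in:P3
Tick 4: [PARSE:P4(v=15,ok=F), VALIDATE:P3(v=13,ok=F), TRANSFORM:P2(v=85,ok=T), EMIT:P1(v=0,ok=F)] out:-; in:P4
Tick 5: [PARSE:P5(v=8,ok=F), VALIDATE:P4(v=15,ok=T), TRANSFORM:P3(v=0,ok=F), EMIT:P2(v=85,ok=T)] out:P1(v=0); in:P5
Tick 6: [PARSE:P6(v=14,ok=F), VALIDATE:P5(v=8,ok=F), TRANSFORM:P4(v=75,ok=T), EMIT:P3(v=0,ok=F)] out:P2(v=85); in:P6
Tick 7: [PARSE:-, VALIDATE:P6(v=14,ok=T), TRANSFORM:P5(v=0,ok=F), EMIT:P4(v=75,ok=T)] out:P3(v=0); in:-
At end of tick 7: ['-', 'P6', 'P5', 'P4']

Answer: - P6 P5 P4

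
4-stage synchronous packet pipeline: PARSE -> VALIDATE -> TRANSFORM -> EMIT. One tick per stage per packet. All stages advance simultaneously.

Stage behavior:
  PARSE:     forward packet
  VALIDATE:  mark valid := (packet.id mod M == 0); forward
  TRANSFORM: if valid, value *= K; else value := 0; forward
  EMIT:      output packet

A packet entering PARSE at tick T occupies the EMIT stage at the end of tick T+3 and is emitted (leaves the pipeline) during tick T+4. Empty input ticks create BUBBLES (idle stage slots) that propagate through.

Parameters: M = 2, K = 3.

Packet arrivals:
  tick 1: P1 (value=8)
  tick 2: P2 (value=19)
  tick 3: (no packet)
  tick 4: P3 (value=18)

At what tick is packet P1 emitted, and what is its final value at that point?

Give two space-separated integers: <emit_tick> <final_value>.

Tick 1: [PARSE:P1(v=8,ok=F), VALIDATE:-, TRANSFORM:-, EMIT:-] out:-; in:P1
Tick 2: [PARSE:P2(v=19,ok=F), VALIDATE:P1(v=8,ok=F), TRANSFORM:-, EMIT:-] out:-; in:P2
Tick 3: [PARSE:-, VALIDATE:P2(v=19,ok=T), TRANSFORM:P1(v=0,ok=F), EMIT:-] out:-; in:-
Tick 4: [PARSE:P3(v=18,ok=F), VALIDATE:-, TRANSFORM:P2(v=57,ok=T), EMIT:P1(v=0,ok=F)] out:-; in:P3
Tick 5: [PARSE:-, VALIDATE:P3(v=18,ok=F), TRANSFORM:-, EMIT:P2(v=57,ok=T)] out:P1(v=0); in:-
Tick 6: [PARSE:-, VALIDATE:-, TRANSFORM:P3(v=0,ok=F), EMIT:-] out:P2(v=57); in:-
Tick 7: [PARSE:-, VALIDATE:-, TRANSFORM:-, EMIT:P3(v=0,ok=F)] out:-; in:-
Tick 8: [PARSE:-, VALIDATE:-, TRANSFORM:-, EMIT:-] out:P3(v=0); in:-
P1: arrives tick 1, valid=False (id=1, id%2=1), emit tick 5, final value 0

Answer: 5 0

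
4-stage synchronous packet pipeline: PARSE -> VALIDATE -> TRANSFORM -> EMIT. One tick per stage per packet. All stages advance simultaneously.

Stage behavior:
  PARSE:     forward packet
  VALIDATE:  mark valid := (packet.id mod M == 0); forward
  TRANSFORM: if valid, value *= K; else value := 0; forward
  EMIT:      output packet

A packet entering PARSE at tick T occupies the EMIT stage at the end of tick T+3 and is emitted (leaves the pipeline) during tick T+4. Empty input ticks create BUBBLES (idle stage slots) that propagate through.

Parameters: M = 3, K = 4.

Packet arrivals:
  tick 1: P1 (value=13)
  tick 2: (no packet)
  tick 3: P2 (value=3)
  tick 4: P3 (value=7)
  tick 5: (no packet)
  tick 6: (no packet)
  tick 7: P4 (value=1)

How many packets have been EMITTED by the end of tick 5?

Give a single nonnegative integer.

Answer: 1

Derivation:
Tick 1: [PARSE:P1(v=13,ok=F), VALIDATE:-, TRANSFORM:-, EMIT:-] out:-; in:P1
Tick 2: [PARSE:-, VALIDATE:P1(v=13,ok=F), TRANSFORM:-, EMIT:-] out:-; in:-
Tick 3: [PARSE:P2(v=3,ok=F), VALIDATE:-, TRANSFORM:P1(v=0,ok=F), EMIT:-] out:-; in:P2
Tick 4: [PARSE:P3(v=7,ok=F), VALIDATE:P2(v=3,ok=F), TRANSFORM:-, EMIT:P1(v=0,ok=F)] out:-; in:P3
Tick 5: [PARSE:-, VALIDATE:P3(v=7,ok=T), TRANSFORM:P2(v=0,ok=F), EMIT:-] out:P1(v=0); in:-
Emitted by tick 5: ['P1']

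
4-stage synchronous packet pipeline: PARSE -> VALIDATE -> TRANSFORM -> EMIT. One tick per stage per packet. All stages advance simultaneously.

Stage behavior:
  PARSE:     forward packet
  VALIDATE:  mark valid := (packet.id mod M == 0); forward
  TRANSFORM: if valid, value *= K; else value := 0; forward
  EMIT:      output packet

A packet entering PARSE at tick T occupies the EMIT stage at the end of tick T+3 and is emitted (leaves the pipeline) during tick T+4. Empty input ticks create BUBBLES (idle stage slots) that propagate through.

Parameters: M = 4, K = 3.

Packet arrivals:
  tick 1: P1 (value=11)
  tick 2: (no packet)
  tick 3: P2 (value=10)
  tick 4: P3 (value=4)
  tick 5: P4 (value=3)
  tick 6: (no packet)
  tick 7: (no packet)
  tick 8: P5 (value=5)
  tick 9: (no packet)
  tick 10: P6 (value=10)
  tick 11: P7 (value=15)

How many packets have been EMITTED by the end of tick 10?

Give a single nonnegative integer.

Answer: 4

Derivation:
Tick 1: [PARSE:P1(v=11,ok=F), VALIDATE:-, TRANSFORM:-, EMIT:-] out:-; in:P1
Tick 2: [PARSE:-, VALIDATE:P1(v=11,ok=F), TRANSFORM:-, EMIT:-] out:-; in:-
Tick 3: [PARSE:P2(v=10,ok=F), VALIDATE:-, TRANSFORM:P1(v=0,ok=F), EMIT:-] out:-; in:P2
Tick 4: [PARSE:P3(v=4,ok=F), VALIDATE:P2(v=10,ok=F), TRANSFORM:-, EMIT:P1(v=0,ok=F)] out:-; in:P3
Tick 5: [PARSE:P4(v=3,ok=F), VALIDATE:P3(v=4,ok=F), TRANSFORM:P2(v=0,ok=F), EMIT:-] out:P1(v=0); in:P4
Tick 6: [PARSE:-, VALIDATE:P4(v=3,ok=T), TRANSFORM:P3(v=0,ok=F), EMIT:P2(v=0,ok=F)] out:-; in:-
Tick 7: [PARSE:-, VALIDATE:-, TRANSFORM:P4(v=9,ok=T), EMIT:P3(v=0,ok=F)] out:P2(v=0); in:-
Tick 8: [PARSE:P5(v=5,ok=F), VALIDATE:-, TRANSFORM:-, EMIT:P4(v=9,ok=T)] out:P3(v=0); in:P5
Tick 9: [PARSE:-, VALIDATE:P5(v=5,ok=F), TRANSFORM:-, EMIT:-] out:P4(v=9); in:-
Tick 10: [PARSE:P6(v=10,ok=F), VALIDATE:-, TRANSFORM:P5(v=0,ok=F), EMIT:-] out:-; in:P6
Emitted by tick 10: ['P1', 'P2', 'P3', 'P4']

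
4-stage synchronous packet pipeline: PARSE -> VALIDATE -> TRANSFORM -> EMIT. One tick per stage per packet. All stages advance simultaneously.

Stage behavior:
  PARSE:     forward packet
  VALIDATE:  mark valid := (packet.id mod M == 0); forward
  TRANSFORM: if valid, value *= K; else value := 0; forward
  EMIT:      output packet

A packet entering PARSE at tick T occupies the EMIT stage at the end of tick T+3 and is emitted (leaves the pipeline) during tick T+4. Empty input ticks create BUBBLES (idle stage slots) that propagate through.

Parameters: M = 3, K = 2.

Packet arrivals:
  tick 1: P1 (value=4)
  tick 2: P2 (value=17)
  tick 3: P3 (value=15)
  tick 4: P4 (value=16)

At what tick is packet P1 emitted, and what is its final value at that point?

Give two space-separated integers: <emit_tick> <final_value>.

Tick 1: [PARSE:P1(v=4,ok=F), VALIDATE:-, TRANSFORM:-, EMIT:-] out:-; in:P1
Tick 2: [PARSE:P2(v=17,ok=F), VALIDATE:P1(v=4,ok=F), TRANSFORM:-, EMIT:-] out:-; in:P2
Tick 3: [PARSE:P3(v=15,ok=F), VALIDATE:P2(v=17,ok=F), TRANSFORM:P1(v=0,ok=F), EMIT:-] out:-; in:P3
Tick 4: [PARSE:P4(v=16,ok=F), VALIDATE:P3(v=15,ok=T), TRANSFORM:P2(v=0,ok=F), EMIT:P1(v=0,ok=F)] out:-; in:P4
Tick 5: [PARSE:-, VALIDATE:P4(v=16,ok=F), TRANSFORM:P3(v=30,ok=T), EMIT:P2(v=0,ok=F)] out:P1(v=0); in:-
Tick 6: [PARSE:-, VALIDATE:-, TRANSFORM:P4(v=0,ok=F), EMIT:P3(v=30,ok=T)] out:P2(v=0); in:-
Tick 7: [PARSE:-, VALIDATE:-, TRANSFORM:-, EMIT:P4(v=0,ok=F)] out:P3(v=30); in:-
Tick 8: [PARSE:-, VALIDATE:-, TRANSFORM:-, EMIT:-] out:P4(v=0); in:-
P1: arrives tick 1, valid=False (id=1, id%3=1), emit tick 5, final value 0

Answer: 5 0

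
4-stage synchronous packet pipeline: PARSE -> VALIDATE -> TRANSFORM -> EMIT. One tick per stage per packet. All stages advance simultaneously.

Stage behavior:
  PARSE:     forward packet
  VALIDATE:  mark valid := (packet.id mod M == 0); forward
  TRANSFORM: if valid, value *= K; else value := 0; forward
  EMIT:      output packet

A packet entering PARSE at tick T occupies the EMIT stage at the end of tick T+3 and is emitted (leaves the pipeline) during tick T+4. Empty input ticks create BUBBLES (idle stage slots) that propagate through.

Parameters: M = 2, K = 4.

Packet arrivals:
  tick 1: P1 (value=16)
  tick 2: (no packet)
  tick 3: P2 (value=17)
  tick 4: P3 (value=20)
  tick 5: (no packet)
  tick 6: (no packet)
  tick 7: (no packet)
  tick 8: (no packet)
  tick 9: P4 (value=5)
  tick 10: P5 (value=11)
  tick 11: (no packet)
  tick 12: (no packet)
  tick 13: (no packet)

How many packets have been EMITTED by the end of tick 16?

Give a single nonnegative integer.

Tick 1: [PARSE:P1(v=16,ok=F), VALIDATE:-, TRANSFORM:-, EMIT:-] out:-; in:P1
Tick 2: [PARSE:-, VALIDATE:P1(v=16,ok=F), TRANSFORM:-, EMIT:-] out:-; in:-
Tick 3: [PARSE:P2(v=17,ok=F), VALIDATE:-, TRANSFORM:P1(v=0,ok=F), EMIT:-] out:-; in:P2
Tick 4: [PARSE:P3(v=20,ok=F), VALIDATE:P2(v=17,ok=T), TRANSFORM:-, EMIT:P1(v=0,ok=F)] out:-; in:P3
Tick 5: [PARSE:-, VALIDATE:P3(v=20,ok=F), TRANSFORM:P2(v=68,ok=T), EMIT:-] out:P1(v=0); in:-
Tick 6: [PARSE:-, VALIDATE:-, TRANSFORM:P3(v=0,ok=F), EMIT:P2(v=68,ok=T)] out:-; in:-
Tick 7: [PARSE:-, VALIDATE:-, TRANSFORM:-, EMIT:P3(v=0,ok=F)] out:P2(v=68); in:-
Tick 8: [PARSE:-, VALIDATE:-, TRANSFORM:-, EMIT:-] out:P3(v=0); in:-
Tick 9: [PARSE:P4(v=5,ok=F), VALIDATE:-, TRANSFORM:-, EMIT:-] out:-; in:P4
Tick 10: [PARSE:P5(v=11,ok=F), VALIDATE:P4(v=5,ok=T), TRANSFORM:-, EMIT:-] out:-; in:P5
Tick 11: [PARSE:-, VALIDATE:P5(v=11,ok=F), TRANSFORM:P4(v=20,ok=T), EMIT:-] out:-; in:-
Tick 12: [PARSE:-, VALIDATE:-, TRANSFORM:P5(v=0,ok=F), EMIT:P4(v=20,ok=T)] out:-; in:-
Tick 13: [PARSE:-, VALIDATE:-, TRANSFORM:-, EMIT:P5(v=0,ok=F)] out:P4(v=20); in:-
Tick 14: [PARSE:-, VALIDATE:-, TRANSFORM:-, EMIT:-] out:P5(v=0); in:-
Tick 15: [PARSE:-, VALIDATE:-, TRANSFORM:-, EMIT:-] out:-; in:-
Tick 16: [PARSE:-, VALIDATE:-, TRANSFORM:-, EMIT:-] out:-; in:-
Emitted by tick 16: ['P1', 'P2', 'P3', 'P4', 'P5']

Answer: 5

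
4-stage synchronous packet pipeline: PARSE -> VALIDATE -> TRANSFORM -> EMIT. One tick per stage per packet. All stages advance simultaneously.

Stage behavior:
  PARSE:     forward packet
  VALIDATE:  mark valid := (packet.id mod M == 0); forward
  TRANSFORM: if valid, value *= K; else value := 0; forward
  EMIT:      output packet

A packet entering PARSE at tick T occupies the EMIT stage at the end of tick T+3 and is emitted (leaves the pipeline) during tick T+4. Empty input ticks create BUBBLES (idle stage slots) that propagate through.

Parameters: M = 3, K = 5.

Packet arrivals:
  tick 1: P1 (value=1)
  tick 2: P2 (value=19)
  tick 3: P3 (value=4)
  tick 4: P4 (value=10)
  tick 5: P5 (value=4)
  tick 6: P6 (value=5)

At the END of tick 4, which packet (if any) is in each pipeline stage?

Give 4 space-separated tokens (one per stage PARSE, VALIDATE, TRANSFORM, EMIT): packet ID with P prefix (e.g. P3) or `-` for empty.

Tick 1: [PARSE:P1(v=1,ok=F), VALIDATE:-, TRANSFORM:-, EMIT:-] out:-; in:P1
Tick 2: [PARSE:P2(v=19,ok=F), VALIDATE:P1(v=1,ok=F), TRANSFORM:-, EMIT:-] out:-; in:P2
Tick 3: [PARSE:P3(v=4,ok=F), VALIDATE:P2(v=19,ok=F), TRANSFORM:P1(v=0,ok=F), EMIT:-] out:-; in:P3
Tick 4: [PARSE:P4(v=10,ok=F), VALIDATE:P3(v=4,ok=T), TRANSFORM:P2(v=0,ok=F), EMIT:P1(v=0,ok=F)] out:-; in:P4
At end of tick 4: ['P4', 'P3', 'P2', 'P1']

Answer: P4 P3 P2 P1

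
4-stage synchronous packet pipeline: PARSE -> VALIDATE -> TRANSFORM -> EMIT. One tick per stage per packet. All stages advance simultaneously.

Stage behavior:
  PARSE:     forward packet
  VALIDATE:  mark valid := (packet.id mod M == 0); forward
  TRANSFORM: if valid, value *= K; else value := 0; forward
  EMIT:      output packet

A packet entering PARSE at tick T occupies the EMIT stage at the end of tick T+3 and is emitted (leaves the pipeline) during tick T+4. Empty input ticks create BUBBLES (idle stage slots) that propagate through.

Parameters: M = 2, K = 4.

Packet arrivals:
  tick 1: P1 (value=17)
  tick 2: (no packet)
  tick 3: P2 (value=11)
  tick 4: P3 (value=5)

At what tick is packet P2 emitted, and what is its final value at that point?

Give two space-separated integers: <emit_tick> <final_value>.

Tick 1: [PARSE:P1(v=17,ok=F), VALIDATE:-, TRANSFORM:-, EMIT:-] out:-; in:P1
Tick 2: [PARSE:-, VALIDATE:P1(v=17,ok=F), TRANSFORM:-, EMIT:-] out:-; in:-
Tick 3: [PARSE:P2(v=11,ok=F), VALIDATE:-, TRANSFORM:P1(v=0,ok=F), EMIT:-] out:-; in:P2
Tick 4: [PARSE:P3(v=5,ok=F), VALIDATE:P2(v=11,ok=T), TRANSFORM:-, EMIT:P1(v=0,ok=F)] out:-; in:P3
Tick 5: [PARSE:-, VALIDATE:P3(v=5,ok=F), TRANSFORM:P2(v=44,ok=T), EMIT:-] out:P1(v=0); in:-
Tick 6: [PARSE:-, VALIDATE:-, TRANSFORM:P3(v=0,ok=F), EMIT:P2(v=44,ok=T)] out:-; in:-
Tick 7: [PARSE:-, VALIDATE:-, TRANSFORM:-, EMIT:P3(v=0,ok=F)] out:P2(v=44); in:-
Tick 8: [PARSE:-, VALIDATE:-, TRANSFORM:-, EMIT:-] out:P3(v=0); in:-
P2: arrives tick 3, valid=True (id=2, id%2=0), emit tick 7, final value 44

Answer: 7 44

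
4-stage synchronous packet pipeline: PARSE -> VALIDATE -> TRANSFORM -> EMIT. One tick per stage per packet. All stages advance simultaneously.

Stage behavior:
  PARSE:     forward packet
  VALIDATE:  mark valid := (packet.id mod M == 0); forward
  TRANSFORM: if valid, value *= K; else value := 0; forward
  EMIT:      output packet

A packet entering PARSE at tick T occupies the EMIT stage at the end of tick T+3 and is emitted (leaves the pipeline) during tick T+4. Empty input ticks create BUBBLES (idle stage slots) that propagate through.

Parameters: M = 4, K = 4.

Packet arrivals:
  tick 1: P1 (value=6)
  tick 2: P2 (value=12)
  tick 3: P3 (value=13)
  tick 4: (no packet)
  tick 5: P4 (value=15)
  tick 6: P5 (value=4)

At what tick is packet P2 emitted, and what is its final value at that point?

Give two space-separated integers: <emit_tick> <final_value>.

Tick 1: [PARSE:P1(v=6,ok=F), VALIDATE:-, TRANSFORM:-, EMIT:-] out:-; in:P1
Tick 2: [PARSE:P2(v=12,ok=F), VALIDATE:P1(v=6,ok=F), TRANSFORM:-, EMIT:-] out:-; in:P2
Tick 3: [PARSE:P3(v=13,ok=F), VALIDATE:P2(v=12,ok=F), TRANSFORM:P1(v=0,ok=F), EMIT:-] out:-; in:P3
Tick 4: [PARSE:-, VALIDATE:P3(v=13,ok=F), TRANSFORM:P2(v=0,ok=F), EMIT:P1(v=0,ok=F)] out:-; in:-
Tick 5: [PARSE:P4(v=15,ok=F), VALIDATE:-, TRANSFORM:P3(v=0,ok=F), EMIT:P2(v=0,ok=F)] out:P1(v=0); in:P4
Tick 6: [PARSE:P5(v=4,ok=F), VALIDATE:P4(v=15,ok=T), TRANSFORM:-, EMIT:P3(v=0,ok=F)] out:P2(v=0); in:P5
Tick 7: [PARSE:-, VALIDATE:P5(v=4,ok=F), TRANSFORM:P4(v=60,ok=T), EMIT:-] out:P3(v=0); in:-
Tick 8: [PARSE:-, VALIDATE:-, TRANSFORM:P5(v=0,ok=F), EMIT:P4(v=60,ok=T)] out:-; in:-
Tick 9: [PARSE:-, VALIDATE:-, TRANSFORM:-, EMIT:P5(v=0,ok=F)] out:P4(v=60); in:-
Tick 10: [PARSE:-, VALIDATE:-, TRANSFORM:-, EMIT:-] out:P5(v=0); in:-
P2: arrives tick 2, valid=False (id=2, id%4=2), emit tick 6, final value 0

Answer: 6 0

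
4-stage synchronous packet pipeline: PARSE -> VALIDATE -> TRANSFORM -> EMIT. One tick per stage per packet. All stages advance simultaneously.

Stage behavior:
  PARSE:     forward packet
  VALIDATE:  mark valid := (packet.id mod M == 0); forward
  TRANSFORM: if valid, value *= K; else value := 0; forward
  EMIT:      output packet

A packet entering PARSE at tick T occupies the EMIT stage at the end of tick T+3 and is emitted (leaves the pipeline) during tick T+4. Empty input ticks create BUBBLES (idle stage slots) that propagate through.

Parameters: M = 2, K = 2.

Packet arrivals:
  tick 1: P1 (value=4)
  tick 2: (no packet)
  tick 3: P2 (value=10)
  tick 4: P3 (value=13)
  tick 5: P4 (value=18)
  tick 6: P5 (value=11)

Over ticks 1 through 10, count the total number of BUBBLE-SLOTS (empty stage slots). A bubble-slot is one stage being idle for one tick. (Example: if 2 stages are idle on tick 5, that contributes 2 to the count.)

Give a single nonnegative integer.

Tick 1: [PARSE:P1(v=4,ok=F), VALIDATE:-, TRANSFORM:-, EMIT:-] out:-; bubbles=3
Tick 2: [PARSE:-, VALIDATE:P1(v=4,ok=F), TRANSFORM:-, EMIT:-] out:-; bubbles=3
Tick 3: [PARSE:P2(v=10,ok=F), VALIDATE:-, TRANSFORM:P1(v=0,ok=F), EMIT:-] out:-; bubbles=2
Tick 4: [PARSE:P3(v=13,ok=F), VALIDATE:P2(v=10,ok=T), TRANSFORM:-, EMIT:P1(v=0,ok=F)] out:-; bubbles=1
Tick 5: [PARSE:P4(v=18,ok=F), VALIDATE:P3(v=13,ok=F), TRANSFORM:P2(v=20,ok=T), EMIT:-] out:P1(v=0); bubbles=1
Tick 6: [PARSE:P5(v=11,ok=F), VALIDATE:P4(v=18,ok=T), TRANSFORM:P3(v=0,ok=F), EMIT:P2(v=20,ok=T)] out:-; bubbles=0
Tick 7: [PARSE:-, VALIDATE:P5(v=11,ok=F), TRANSFORM:P4(v=36,ok=T), EMIT:P3(v=0,ok=F)] out:P2(v=20); bubbles=1
Tick 8: [PARSE:-, VALIDATE:-, TRANSFORM:P5(v=0,ok=F), EMIT:P4(v=36,ok=T)] out:P3(v=0); bubbles=2
Tick 9: [PARSE:-, VALIDATE:-, TRANSFORM:-, EMIT:P5(v=0,ok=F)] out:P4(v=36); bubbles=3
Tick 10: [PARSE:-, VALIDATE:-, TRANSFORM:-, EMIT:-] out:P5(v=0); bubbles=4
Total bubble-slots: 20

Answer: 20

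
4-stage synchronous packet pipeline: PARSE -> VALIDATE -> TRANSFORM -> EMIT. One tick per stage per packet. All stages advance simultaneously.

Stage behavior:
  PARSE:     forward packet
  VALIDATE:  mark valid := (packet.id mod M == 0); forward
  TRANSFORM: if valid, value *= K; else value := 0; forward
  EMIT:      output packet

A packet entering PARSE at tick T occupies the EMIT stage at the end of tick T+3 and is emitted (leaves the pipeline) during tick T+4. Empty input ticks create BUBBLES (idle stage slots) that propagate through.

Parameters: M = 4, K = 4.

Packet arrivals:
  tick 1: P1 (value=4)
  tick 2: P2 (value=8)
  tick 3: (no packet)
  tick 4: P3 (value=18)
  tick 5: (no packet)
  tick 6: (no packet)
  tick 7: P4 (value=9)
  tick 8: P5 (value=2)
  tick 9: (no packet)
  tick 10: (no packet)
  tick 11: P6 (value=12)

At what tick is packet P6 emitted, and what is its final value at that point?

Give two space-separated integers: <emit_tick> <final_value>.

Answer: 15 0

Derivation:
Tick 1: [PARSE:P1(v=4,ok=F), VALIDATE:-, TRANSFORM:-, EMIT:-] out:-; in:P1
Tick 2: [PARSE:P2(v=8,ok=F), VALIDATE:P1(v=4,ok=F), TRANSFORM:-, EMIT:-] out:-; in:P2
Tick 3: [PARSE:-, VALIDATE:P2(v=8,ok=F), TRANSFORM:P1(v=0,ok=F), EMIT:-] out:-; in:-
Tick 4: [PARSE:P3(v=18,ok=F), VALIDATE:-, TRANSFORM:P2(v=0,ok=F), EMIT:P1(v=0,ok=F)] out:-; in:P3
Tick 5: [PARSE:-, VALIDATE:P3(v=18,ok=F), TRANSFORM:-, EMIT:P2(v=0,ok=F)] out:P1(v=0); in:-
Tick 6: [PARSE:-, VALIDATE:-, TRANSFORM:P3(v=0,ok=F), EMIT:-] out:P2(v=0); in:-
Tick 7: [PARSE:P4(v=9,ok=F), VALIDATE:-, TRANSFORM:-, EMIT:P3(v=0,ok=F)] out:-; in:P4
Tick 8: [PARSE:P5(v=2,ok=F), VALIDATE:P4(v=9,ok=T), TRANSFORM:-, EMIT:-] out:P3(v=0); in:P5
Tick 9: [PARSE:-, VALIDATE:P5(v=2,ok=F), TRANSFORM:P4(v=36,ok=T), EMIT:-] out:-; in:-
Tick 10: [PARSE:-, VALIDATE:-, TRANSFORM:P5(v=0,ok=F), EMIT:P4(v=36,ok=T)] out:-; in:-
Tick 11: [PARSE:P6(v=12,ok=F), VALIDATE:-, TRANSFORM:-, EMIT:P5(v=0,ok=F)] out:P4(v=36); in:P6
Tick 12: [PARSE:-, VALIDATE:P6(v=12,ok=F), TRANSFORM:-, EMIT:-] out:P5(v=0); in:-
Tick 13: [PARSE:-, VALIDATE:-, TRANSFORM:P6(v=0,ok=F), EMIT:-] out:-; in:-
Tick 14: [PARSE:-, VALIDATE:-, TRANSFORM:-, EMIT:P6(v=0,ok=F)] out:-; in:-
Tick 15: [PARSE:-, VALIDATE:-, TRANSFORM:-, EMIT:-] out:P6(v=0); in:-
P6: arrives tick 11, valid=False (id=6, id%4=2), emit tick 15, final value 0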